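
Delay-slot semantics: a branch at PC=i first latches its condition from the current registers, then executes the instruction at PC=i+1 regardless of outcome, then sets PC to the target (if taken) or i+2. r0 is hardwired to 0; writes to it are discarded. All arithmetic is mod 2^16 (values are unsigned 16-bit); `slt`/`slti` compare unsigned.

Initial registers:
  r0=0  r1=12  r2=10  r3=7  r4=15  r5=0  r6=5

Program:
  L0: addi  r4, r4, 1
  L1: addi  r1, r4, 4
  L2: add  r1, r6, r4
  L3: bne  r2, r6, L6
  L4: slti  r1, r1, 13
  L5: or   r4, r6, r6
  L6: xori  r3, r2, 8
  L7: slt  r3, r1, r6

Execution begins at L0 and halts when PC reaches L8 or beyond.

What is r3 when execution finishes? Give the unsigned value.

[0] addi  r4, r4, 1  →  {r0:0, r1:12, r2:10, r3:7, r4:16, r5:0, r6:5}
[1] addi  r1, r4, 4  →  {r0:0, r1:20, r2:10, r3:7, r4:16, r5:0, r6:5}
[2] add  r1, r6, r4  →  {r0:0, r1:21, r2:10, r3:7, r4:16, r5:0, r6:5}
[3] bne  r2, r6, L6  →  {r0:0, r1:21, r2:10, r3:7, r4:16, r5:0, r6:5}  ⟨branch taken⟩
[4] slti  r1, r1, 13  →  {r0:0, r1:0, r2:10, r3:7, r4:16, r5:0, r6:5}
[6] xori  r3, r2, 8  →  {r0:0, r1:0, r2:10, r3:2, r4:16, r5:0, r6:5}
[7] slt  r3, r1, r6  →  {r0:0, r1:0, r2:10, r3:1, r4:16, r5:0, r6:5}

1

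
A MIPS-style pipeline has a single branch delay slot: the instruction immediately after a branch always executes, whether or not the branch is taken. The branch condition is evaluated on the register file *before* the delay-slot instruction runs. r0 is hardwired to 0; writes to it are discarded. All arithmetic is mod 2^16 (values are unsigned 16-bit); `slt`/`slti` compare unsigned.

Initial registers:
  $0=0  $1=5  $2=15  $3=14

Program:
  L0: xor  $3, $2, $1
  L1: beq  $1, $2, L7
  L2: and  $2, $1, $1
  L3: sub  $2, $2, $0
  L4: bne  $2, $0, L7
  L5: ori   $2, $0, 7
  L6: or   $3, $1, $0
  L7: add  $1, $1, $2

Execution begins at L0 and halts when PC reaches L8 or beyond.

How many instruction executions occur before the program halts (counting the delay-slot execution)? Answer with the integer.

7

PC=0  xor  $3, $2, $1        | $0=0 $1=5 $2=15 $3=10
PC=1  beq  $1, $2, L7        | $0=0 $1=5 $2=15 $3=10  [not taken]
PC=2  and  $2, $1, $1        | $0=0 $1=5 $2=5 $3=10
PC=3  sub  $2, $2, $0        | $0=0 $1=5 $2=5 $3=10
PC=4  bne  $2, $0, L7        | $0=0 $1=5 $2=5 $3=10  [TAKEN]
PC=5  ori   $2, $0, 7        | $0=0 $1=5 $2=7 $3=10
PC=7  add  $1, $1, $2        | $0=0 $1=12 $2=7 $3=10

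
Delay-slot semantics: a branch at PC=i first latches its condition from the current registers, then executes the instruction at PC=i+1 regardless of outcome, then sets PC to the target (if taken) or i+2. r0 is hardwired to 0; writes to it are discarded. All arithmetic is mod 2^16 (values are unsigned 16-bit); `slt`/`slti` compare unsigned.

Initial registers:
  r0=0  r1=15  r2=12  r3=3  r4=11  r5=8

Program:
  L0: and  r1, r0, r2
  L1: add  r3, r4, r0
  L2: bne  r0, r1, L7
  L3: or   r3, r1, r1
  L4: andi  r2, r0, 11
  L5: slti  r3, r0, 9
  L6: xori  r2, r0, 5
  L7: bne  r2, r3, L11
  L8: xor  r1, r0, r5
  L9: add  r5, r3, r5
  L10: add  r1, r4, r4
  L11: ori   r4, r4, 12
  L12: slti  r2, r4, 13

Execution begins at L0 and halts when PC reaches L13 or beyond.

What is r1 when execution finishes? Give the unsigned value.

[0] and  r1, r0, r2  →  {r0:0, r1:0, r2:12, r3:3, r4:11, r5:8}
[1] add  r3, r4, r0  →  {r0:0, r1:0, r2:12, r3:11, r4:11, r5:8}
[2] bne  r0, r1, L7  →  {r0:0, r1:0, r2:12, r3:11, r4:11, r5:8}  ⟨branch fallthrough⟩
[3] or   r3, r1, r1  →  {r0:0, r1:0, r2:12, r3:0, r4:11, r5:8}
[4] andi  r2, r0, 11  →  {r0:0, r1:0, r2:0, r3:0, r4:11, r5:8}
[5] slti  r3, r0, 9  →  {r0:0, r1:0, r2:0, r3:1, r4:11, r5:8}
[6] xori  r2, r0, 5  →  {r0:0, r1:0, r2:5, r3:1, r4:11, r5:8}
[7] bne  r2, r3, L11  →  {r0:0, r1:0, r2:5, r3:1, r4:11, r5:8}  ⟨branch taken⟩
[8] xor  r1, r0, r5  →  {r0:0, r1:8, r2:5, r3:1, r4:11, r5:8}
[11] ori   r4, r4, 12  →  {r0:0, r1:8, r2:5, r3:1, r4:15, r5:8}
[12] slti  r2, r4, 13  →  {r0:0, r1:8, r2:0, r3:1, r4:15, r5:8}

8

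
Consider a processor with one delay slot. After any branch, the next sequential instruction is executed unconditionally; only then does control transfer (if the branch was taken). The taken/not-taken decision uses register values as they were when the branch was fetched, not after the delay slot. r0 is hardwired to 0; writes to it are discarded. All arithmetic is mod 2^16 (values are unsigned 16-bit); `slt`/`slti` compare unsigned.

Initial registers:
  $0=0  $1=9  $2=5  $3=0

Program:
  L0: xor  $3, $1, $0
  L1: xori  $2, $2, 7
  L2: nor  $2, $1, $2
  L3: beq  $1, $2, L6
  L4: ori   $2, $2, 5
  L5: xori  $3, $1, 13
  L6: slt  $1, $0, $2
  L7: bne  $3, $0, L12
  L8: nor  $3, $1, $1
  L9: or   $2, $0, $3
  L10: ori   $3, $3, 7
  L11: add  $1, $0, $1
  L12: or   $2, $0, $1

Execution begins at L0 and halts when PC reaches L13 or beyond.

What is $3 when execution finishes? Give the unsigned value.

[0] xor  $3, $1, $0  →  {$0:0, $1:9, $2:5, $3:9}
[1] xori  $2, $2, 7  →  {$0:0, $1:9, $2:2, $3:9}
[2] nor  $2, $1, $2  →  {$0:0, $1:9, $2:65524, $3:9}
[3] beq  $1, $2, L6  →  {$0:0, $1:9, $2:65524, $3:9}  ⟨branch fallthrough⟩
[4] ori   $2, $2, 5  →  {$0:0, $1:9, $2:65525, $3:9}
[5] xori  $3, $1, 13  →  {$0:0, $1:9, $2:65525, $3:4}
[6] slt  $1, $0, $2  →  {$0:0, $1:1, $2:65525, $3:4}
[7] bne  $3, $0, L12  →  {$0:0, $1:1, $2:65525, $3:4}  ⟨branch taken⟩
[8] nor  $3, $1, $1  →  {$0:0, $1:1, $2:65525, $3:65534}
[12] or   $2, $0, $1  →  {$0:0, $1:1, $2:1, $3:65534}

65534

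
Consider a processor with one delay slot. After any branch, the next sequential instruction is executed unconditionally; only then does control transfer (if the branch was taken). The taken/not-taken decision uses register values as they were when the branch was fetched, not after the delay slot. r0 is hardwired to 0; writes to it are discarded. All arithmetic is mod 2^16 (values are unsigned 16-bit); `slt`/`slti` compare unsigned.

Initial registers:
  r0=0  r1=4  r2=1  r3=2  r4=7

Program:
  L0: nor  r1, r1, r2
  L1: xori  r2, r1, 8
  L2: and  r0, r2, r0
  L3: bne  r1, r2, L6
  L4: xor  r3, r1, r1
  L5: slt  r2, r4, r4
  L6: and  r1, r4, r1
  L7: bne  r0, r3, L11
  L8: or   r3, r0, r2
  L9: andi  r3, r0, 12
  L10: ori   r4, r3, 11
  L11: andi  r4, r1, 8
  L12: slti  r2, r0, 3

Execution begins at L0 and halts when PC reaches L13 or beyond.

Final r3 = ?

#0 nor  r1, r1, r2 ; 0/65530/1/2/7
#1 xori  r2, r1, 8 ; 0/65530/65522/2/7
#2 and  r0, r2, r0 ; 0/65530/65522/2/7
#3 bne  r1, r2, L6 ; 0/65530/65522/2/7 ; →target
#4 xor  r3, r1, r1 ; 0/65530/65522/0/7
#6 and  r1, r4, r1 ; 0/2/65522/0/7
#7 bne  r0, r3, L11 ; 0/2/65522/0/7 ; →fallthru
#8 or   r3, r0, r2 ; 0/2/65522/65522/7
#9 andi  r3, r0, 12 ; 0/2/65522/0/7
#10 ori   r4, r3, 11 ; 0/2/65522/0/11
#11 andi  r4, r1, 8 ; 0/2/65522/0/0
#12 slti  r2, r0, 3 ; 0/2/1/0/0

0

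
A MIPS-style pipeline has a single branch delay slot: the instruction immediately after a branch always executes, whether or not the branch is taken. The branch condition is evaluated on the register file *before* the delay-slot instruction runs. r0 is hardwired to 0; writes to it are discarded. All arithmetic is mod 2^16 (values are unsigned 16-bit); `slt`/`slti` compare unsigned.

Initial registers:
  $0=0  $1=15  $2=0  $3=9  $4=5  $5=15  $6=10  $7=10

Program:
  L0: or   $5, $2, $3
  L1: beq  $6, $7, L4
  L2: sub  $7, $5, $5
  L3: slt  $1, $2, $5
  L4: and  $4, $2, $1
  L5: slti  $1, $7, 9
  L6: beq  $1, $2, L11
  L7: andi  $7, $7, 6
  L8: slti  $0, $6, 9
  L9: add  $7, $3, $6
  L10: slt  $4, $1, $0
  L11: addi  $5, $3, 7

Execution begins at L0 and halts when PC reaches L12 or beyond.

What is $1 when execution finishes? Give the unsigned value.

PC=0  or   $5, $2, $3        | $0=0 $1=15 $2=0 $3=9 $4=5 $5=9 $6=10 $7=10
PC=1  beq  $6, $7, L4        | $0=0 $1=15 $2=0 $3=9 $4=5 $5=9 $6=10 $7=10  [TAKEN]
PC=2  sub  $7, $5, $5        | $0=0 $1=15 $2=0 $3=9 $4=5 $5=9 $6=10 $7=0
PC=4  and  $4, $2, $1        | $0=0 $1=15 $2=0 $3=9 $4=0 $5=9 $6=10 $7=0
PC=5  slti  $1, $7, 9        | $0=0 $1=1 $2=0 $3=9 $4=0 $5=9 $6=10 $7=0
PC=6  beq  $1, $2, L11       | $0=0 $1=1 $2=0 $3=9 $4=0 $5=9 $6=10 $7=0  [not taken]
PC=7  andi  $7, $7, 6        | $0=0 $1=1 $2=0 $3=9 $4=0 $5=9 $6=10 $7=0
PC=8  slti  $0, $6, 9        | $0=0 $1=1 $2=0 $3=9 $4=0 $5=9 $6=10 $7=0
PC=9  add  $7, $3, $6        | $0=0 $1=1 $2=0 $3=9 $4=0 $5=9 $6=10 $7=19
PC=10 slt  $4, $1, $0        | $0=0 $1=1 $2=0 $3=9 $4=0 $5=9 $6=10 $7=19
PC=11 addi  $5, $3, 7        | $0=0 $1=1 $2=0 $3=9 $4=0 $5=16 $6=10 $7=19

1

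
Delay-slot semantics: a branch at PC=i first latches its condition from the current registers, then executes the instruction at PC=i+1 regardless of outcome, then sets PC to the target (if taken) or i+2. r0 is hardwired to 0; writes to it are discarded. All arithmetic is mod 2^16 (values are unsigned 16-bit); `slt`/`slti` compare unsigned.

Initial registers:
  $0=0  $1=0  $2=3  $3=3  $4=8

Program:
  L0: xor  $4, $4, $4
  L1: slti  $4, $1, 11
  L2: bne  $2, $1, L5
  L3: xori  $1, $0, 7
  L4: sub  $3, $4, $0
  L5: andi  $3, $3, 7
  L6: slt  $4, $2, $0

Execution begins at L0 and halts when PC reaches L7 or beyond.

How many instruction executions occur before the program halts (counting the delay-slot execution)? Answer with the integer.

6

[0] xor  $4, $4, $4  →  {$0:0, $1:0, $2:3, $3:3, $4:0}
[1] slti  $4, $1, 11  →  {$0:0, $1:0, $2:3, $3:3, $4:1}
[2] bne  $2, $1, L5  →  {$0:0, $1:0, $2:3, $3:3, $4:1}  ⟨branch taken⟩
[3] xori  $1, $0, 7  →  {$0:0, $1:7, $2:3, $3:3, $4:1}
[5] andi  $3, $3, 7  →  {$0:0, $1:7, $2:3, $3:3, $4:1}
[6] slt  $4, $2, $0  →  {$0:0, $1:7, $2:3, $3:3, $4:0}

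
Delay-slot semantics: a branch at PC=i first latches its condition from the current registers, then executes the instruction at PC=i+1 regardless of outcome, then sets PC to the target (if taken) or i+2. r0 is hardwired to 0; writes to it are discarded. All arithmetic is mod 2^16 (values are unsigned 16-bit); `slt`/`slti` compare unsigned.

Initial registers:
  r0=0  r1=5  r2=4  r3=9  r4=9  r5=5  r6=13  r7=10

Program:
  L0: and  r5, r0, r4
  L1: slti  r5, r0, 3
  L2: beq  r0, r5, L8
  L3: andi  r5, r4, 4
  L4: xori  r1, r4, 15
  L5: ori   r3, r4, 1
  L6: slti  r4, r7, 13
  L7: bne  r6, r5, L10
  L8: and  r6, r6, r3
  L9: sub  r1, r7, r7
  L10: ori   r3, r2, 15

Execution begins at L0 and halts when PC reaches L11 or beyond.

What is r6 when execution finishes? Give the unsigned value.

#0 and  r5, r0, r4 ; 0/5/4/9/9/0/13/10
#1 slti  r5, r0, 3 ; 0/5/4/9/9/1/13/10
#2 beq  r0, r5, L8 ; 0/5/4/9/9/1/13/10 ; →fallthru
#3 andi  r5, r4, 4 ; 0/5/4/9/9/0/13/10
#4 xori  r1, r4, 15 ; 0/6/4/9/9/0/13/10
#5 ori   r3, r4, 1 ; 0/6/4/9/9/0/13/10
#6 slti  r4, r7, 13 ; 0/6/4/9/1/0/13/10
#7 bne  r6, r5, L10 ; 0/6/4/9/1/0/13/10 ; →target
#8 and  r6, r6, r3 ; 0/6/4/9/1/0/9/10
#10 ori   r3, r2, 15 ; 0/6/4/15/1/0/9/10

9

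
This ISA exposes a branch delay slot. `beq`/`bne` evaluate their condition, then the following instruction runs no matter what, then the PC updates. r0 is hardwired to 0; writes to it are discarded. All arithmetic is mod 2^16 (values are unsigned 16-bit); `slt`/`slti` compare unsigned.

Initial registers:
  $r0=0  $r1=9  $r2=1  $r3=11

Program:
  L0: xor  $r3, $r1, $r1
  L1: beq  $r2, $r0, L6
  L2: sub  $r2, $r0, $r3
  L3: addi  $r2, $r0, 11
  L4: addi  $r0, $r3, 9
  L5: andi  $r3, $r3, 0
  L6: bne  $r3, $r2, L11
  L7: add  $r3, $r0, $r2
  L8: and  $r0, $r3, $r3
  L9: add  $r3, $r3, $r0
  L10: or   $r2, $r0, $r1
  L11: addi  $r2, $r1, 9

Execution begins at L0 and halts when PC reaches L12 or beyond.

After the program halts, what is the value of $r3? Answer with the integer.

11

PC=0  xor  $r3, $r1, $r1     | $r0=0 $r1=9 $r2=1 $r3=0
PC=1  beq  $r2, $r0, L6      | $r0=0 $r1=9 $r2=1 $r3=0  [not taken]
PC=2  sub  $r2, $r0, $r3     | $r0=0 $r1=9 $r2=0 $r3=0
PC=3  addi  $r2, $r0, 11     | $r0=0 $r1=9 $r2=11 $r3=0
PC=4  addi  $r0, $r3, 9      | $r0=0 $r1=9 $r2=11 $r3=0
PC=5  andi  $r3, $r3, 0      | $r0=0 $r1=9 $r2=11 $r3=0
PC=6  bne  $r3, $r2, L11     | $r0=0 $r1=9 $r2=11 $r3=0  [TAKEN]
PC=7  add  $r3, $r0, $r2     | $r0=0 $r1=9 $r2=11 $r3=11
PC=11 addi  $r2, $r1, 9      | $r0=0 $r1=9 $r2=18 $r3=11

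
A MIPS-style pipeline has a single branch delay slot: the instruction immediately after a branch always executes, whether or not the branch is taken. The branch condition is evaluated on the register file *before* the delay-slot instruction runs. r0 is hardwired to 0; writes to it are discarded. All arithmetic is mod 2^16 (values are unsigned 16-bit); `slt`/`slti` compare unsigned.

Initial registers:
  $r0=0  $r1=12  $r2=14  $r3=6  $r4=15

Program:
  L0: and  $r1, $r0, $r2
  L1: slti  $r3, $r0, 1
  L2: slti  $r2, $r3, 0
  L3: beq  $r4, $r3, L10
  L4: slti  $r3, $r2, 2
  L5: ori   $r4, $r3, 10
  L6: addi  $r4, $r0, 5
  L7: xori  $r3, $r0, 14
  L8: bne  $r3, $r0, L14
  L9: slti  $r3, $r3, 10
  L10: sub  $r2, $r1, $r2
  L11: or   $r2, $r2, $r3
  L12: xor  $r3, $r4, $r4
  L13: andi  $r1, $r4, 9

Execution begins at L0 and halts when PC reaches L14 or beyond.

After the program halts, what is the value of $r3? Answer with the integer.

#0 and  $r1, $r0, $r2 ; 0/0/14/6/15
#1 slti  $r3, $r0, 1 ; 0/0/14/1/15
#2 slti  $r2, $r3, 0 ; 0/0/0/1/15
#3 beq  $r4, $r3, L10 ; 0/0/0/1/15 ; →fallthru
#4 slti  $r3, $r2, 2 ; 0/0/0/1/15
#5 ori   $r4, $r3, 10 ; 0/0/0/1/11
#6 addi  $r4, $r0, 5 ; 0/0/0/1/5
#7 xori  $r3, $r0, 14 ; 0/0/0/14/5
#8 bne  $r3, $r0, L14 ; 0/0/0/14/5 ; →target
#9 slti  $r3, $r3, 10 ; 0/0/0/0/5

0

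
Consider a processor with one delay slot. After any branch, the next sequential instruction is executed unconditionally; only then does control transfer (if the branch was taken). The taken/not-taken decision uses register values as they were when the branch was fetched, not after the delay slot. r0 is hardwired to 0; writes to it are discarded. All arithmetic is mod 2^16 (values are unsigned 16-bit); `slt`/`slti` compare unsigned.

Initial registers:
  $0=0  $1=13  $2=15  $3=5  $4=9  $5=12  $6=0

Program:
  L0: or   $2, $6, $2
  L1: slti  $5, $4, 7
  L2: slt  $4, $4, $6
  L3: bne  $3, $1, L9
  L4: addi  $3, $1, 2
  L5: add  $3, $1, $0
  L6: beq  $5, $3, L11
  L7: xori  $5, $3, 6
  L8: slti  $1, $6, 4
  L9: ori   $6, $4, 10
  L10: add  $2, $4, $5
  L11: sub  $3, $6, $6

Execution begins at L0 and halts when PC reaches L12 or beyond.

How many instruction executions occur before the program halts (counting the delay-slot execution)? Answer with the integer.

#0 or   $2, $6, $2 ; 0/13/15/5/9/12/0
#1 slti  $5, $4, 7 ; 0/13/15/5/9/0/0
#2 slt  $4, $4, $6 ; 0/13/15/5/0/0/0
#3 bne  $3, $1, L9 ; 0/13/15/5/0/0/0 ; →target
#4 addi  $3, $1, 2 ; 0/13/15/15/0/0/0
#9 ori   $6, $4, 10 ; 0/13/15/15/0/0/10
#10 add  $2, $4, $5 ; 0/13/0/15/0/0/10
#11 sub  $3, $6, $6 ; 0/13/0/0/0/0/10

8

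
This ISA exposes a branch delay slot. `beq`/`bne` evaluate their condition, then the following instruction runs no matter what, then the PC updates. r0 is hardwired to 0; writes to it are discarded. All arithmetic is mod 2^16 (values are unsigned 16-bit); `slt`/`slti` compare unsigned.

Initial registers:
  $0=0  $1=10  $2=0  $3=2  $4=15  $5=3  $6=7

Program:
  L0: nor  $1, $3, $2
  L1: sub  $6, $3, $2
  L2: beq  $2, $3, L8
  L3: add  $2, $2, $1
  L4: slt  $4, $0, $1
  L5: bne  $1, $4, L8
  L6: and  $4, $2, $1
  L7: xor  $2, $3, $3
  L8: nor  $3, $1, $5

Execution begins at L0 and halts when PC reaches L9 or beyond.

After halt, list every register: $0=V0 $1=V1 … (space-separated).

[0] nor  $1, $3, $2  →  {$0:0, $1:65533, $2:0, $3:2, $4:15, $5:3, $6:7}
[1] sub  $6, $3, $2  →  {$0:0, $1:65533, $2:0, $3:2, $4:15, $5:3, $6:2}
[2] beq  $2, $3, L8  →  {$0:0, $1:65533, $2:0, $3:2, $4:15, $5:3, $6:2}  ⟨branch fallthrough⟩
[3] add  $2, $2, $1  →  {$0:0, $1:65533, $2:65533, $3:2, $4:15, $5:3, $6:2}
[4] slt  $4, $0, $1  →  {$0:0, $1:65533, $2:65533, $3:2, $4:1, $5:3, $6:2}
[5] bne  $1, $4, L8  →  {$0:0, $1:65533, $2:65533, $3:2, $4:1, $5:3, $6:2}  ⟨branch taken⟩
[6] and  $4, $2, $1  →  {$0:0, $1:65533, $2:65533, $3:2, $4:65533, $5:3, $6:2}
[8] nor  $3, $1, $5  →  {$0:0, $1:65533, $2:65533, $3:0, $4:65533, $5:3, $6:2}

$0=0 $1=65533 $2=65533 $3=0 $4=65533 $5=3 $6=2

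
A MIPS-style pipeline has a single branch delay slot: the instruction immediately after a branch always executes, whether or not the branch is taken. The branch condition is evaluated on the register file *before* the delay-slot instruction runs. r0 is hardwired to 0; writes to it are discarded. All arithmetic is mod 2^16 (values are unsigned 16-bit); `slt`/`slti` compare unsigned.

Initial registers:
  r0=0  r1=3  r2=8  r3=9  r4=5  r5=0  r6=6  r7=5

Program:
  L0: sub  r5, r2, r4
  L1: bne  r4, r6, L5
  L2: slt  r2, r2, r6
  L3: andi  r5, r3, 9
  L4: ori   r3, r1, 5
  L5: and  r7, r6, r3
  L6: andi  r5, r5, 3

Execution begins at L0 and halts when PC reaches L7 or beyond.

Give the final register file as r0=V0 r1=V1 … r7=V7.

r0=0 r1=3 r2=0 r3=9 r4=5 r5=3 r6=6 r7=0

#0 sub  r5, r2, r4 ; 0/3/8/9/5/3/6/5
#1 bne  r4, r6, L5 ; 0/3/8/9/5/3/6/5 ; →target
#2 slt  r2, r2, r6 ; 0/3/0/9/5/3/6/5
#5 and  r7, r6, r3 ; 0/3/0/9/5/3/6/0
#6 andi  r5, r5, 3 ; 0/3/0/9/5/3/6/0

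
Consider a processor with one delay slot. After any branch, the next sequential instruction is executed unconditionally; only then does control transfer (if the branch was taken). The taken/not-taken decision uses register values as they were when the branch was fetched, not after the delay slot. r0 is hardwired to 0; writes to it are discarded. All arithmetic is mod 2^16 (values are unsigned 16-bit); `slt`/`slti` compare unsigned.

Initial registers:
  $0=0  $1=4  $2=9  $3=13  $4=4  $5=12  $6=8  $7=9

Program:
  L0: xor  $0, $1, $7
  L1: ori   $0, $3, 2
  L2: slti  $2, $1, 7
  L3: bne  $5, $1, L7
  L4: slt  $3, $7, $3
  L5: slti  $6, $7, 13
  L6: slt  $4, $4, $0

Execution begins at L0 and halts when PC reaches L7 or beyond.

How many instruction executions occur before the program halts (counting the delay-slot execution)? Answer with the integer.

[0] xor  $0, $1, $7  →  {$0:0, $1:4, $2:9, $3:13, $4:4, $5:12, $6:8, $7:9}
[1] ori   $0, $3, 2  →  {$0:0, $1:4, $2:9, $3:13, $4:4, $5:12, $6:8, $7:9}
[2] slti  $2, $1, 7  →  {$0:0, $1:4, $2:1, $3:13, $4:4, $5:12, $6:8, $7:9}
[3] bne  $5, $1, L7  →  {$0:0, $1:4, $2:1, $3:13, $4:4, $5:12, $6:8, $7:9}  ⟨branch taken⟩
[4] slt  $3, $7, $3  →  {$0:0, $1:4, $2:1, $3:1, $4:4, $5:12, $6:8, $7:9}

5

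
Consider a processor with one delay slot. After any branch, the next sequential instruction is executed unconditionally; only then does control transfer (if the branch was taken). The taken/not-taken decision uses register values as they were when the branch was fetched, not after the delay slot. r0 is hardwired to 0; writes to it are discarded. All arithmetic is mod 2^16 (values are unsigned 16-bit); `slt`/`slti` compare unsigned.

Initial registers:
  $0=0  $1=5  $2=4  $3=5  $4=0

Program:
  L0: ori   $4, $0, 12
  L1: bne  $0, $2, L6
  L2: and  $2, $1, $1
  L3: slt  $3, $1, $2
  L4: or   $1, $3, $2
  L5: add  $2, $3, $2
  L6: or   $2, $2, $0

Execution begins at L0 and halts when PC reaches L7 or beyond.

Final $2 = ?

5

PC=0  ori   $4, $0, 12       | $0=0 $1=5 $2=4 $3=5 $4=12
PC=1  bne  $0, $2, L6        | $0=0 $1=5 $2=4 $3=5 $4=12  [TAKEN]
PC=2  and  $2, $1, $1        | $0=0 $1=5 $2=5 $3=5 $4=12
PC=6  or   $2, $2, $0        | $0=0 $1=5 $2=5 $3=5 $4=12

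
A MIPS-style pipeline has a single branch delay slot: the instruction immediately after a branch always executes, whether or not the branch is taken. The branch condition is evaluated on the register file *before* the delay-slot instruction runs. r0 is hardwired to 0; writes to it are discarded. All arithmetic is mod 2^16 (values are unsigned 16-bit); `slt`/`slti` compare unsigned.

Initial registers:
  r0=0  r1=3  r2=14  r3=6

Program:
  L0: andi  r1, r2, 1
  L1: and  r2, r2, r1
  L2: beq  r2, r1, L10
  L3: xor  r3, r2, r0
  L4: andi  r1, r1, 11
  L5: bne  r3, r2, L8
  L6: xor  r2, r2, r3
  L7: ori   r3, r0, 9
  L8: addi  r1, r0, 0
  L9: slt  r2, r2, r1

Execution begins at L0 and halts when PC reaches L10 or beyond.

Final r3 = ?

0

#0 andi  r1, r2, 1 ; 0/0/14/6
#1 and  r2, r2, r1 ; 0/0/0/6
#2 beq  r2, r1, L10 ; 0/0/0/6 ; →target
#3 xor  r3, r2, r0 ; 0/0/0/0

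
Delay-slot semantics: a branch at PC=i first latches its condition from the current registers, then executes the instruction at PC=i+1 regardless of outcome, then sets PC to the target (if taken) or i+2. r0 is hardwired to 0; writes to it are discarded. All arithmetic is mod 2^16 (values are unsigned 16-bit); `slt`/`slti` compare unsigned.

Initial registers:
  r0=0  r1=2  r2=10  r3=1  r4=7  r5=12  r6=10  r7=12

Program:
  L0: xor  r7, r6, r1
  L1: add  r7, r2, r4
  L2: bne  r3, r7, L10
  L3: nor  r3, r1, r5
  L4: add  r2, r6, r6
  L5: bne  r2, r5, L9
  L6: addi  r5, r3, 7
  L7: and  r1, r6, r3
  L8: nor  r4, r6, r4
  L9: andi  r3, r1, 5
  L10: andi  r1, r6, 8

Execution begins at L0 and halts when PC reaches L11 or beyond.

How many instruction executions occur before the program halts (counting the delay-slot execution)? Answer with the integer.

5

  step pc=0: xor  r7, r6, r1  regs=(0,2,10,1,7,12,10,8)
  step pc=1: add  r7, r2, r4  regs=(0,2,10,1,7,12,10,17)
  step pc=2: bne  r3, r7, L10  cond=T  regs=(0,2,10,1,7,12,10,17)
  step pc=3: nor  r3, r1, r5  regs=(0,2,10,65521,7,12,10,17)
  step pc=10: andi  r1, r6, 8  regs=(0,8,10,65521,7,12,10,17)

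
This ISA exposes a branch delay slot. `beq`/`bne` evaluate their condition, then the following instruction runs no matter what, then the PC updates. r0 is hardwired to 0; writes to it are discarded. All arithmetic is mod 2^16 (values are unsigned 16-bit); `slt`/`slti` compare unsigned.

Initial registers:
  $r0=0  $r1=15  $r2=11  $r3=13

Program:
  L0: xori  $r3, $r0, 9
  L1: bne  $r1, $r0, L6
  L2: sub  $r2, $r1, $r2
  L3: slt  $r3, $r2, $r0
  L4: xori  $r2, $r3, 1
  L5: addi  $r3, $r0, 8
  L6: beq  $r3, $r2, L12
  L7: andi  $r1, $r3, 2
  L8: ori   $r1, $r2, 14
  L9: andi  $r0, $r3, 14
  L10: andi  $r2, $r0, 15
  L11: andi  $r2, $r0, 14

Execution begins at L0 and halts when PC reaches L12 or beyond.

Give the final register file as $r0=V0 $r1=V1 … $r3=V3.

$r0=0 $r1=14 $r2=0 $r3=9

PC=0  xori  $r3, $r0, 9      | $r0=0 $r1=15 $r2=11 $r3=9
PC=1  bne  $r1, $r0, L6      | $r0=0 $r1=15 $r2=11 $r3=9  [TAKEN]
PC=2  sub  $r2, $r1, $r2     | $r0=0 $r1=15 $r2=4 $r3=9
PC=6  beq  $r3, $r2, L12     | $r0=0 $r1=15 $r2=4 $r3=9  [not taken]
PC=7  andi  $r1, $r3, 2      | $r0=0 $r1=0 $r2=4 $r3=9
PC=8  ori   $r1, $r2, 14     | $r0=0 $r1=14 $r2=4 $r3=9
PC=9  andi  $r0, $r3, 14     | $r0=0 $r1=14 $r2=4 $r3=9
PC=10 andi  $r2, $r0, 15     | $r0=0 $r1=14 $r2=0 $r3=9
PC=11 andi  $r2, $r0, 14     | $r0=0 $r1=14 $r2=0 $r3=9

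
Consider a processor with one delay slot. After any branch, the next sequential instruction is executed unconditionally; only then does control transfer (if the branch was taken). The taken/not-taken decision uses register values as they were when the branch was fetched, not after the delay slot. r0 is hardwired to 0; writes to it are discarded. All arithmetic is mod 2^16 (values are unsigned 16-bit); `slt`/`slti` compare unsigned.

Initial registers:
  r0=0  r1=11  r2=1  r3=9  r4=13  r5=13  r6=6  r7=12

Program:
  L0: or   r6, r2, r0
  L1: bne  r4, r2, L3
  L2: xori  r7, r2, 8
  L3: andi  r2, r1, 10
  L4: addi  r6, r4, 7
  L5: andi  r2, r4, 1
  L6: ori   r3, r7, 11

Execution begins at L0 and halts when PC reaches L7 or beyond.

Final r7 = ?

[0] or   r6, r2, r0  →  {r0:0, r1:11, r2:1, r3:9, r4:13, r5:13, r6:1, r7:12}
[1] bne  r4, r2, L3  →  {r0:0, r1:11, r2:1, r3:9, r4:13, r5:13, r6:1, r7:12}  ⟨branch taken⟩
[2] xori  r7, r2, 8  →  {r0:0, r1:11, r2:1, r3:9, r4:13, r5:13, r6:1, r7:9}
[3] andi  r2, r1, 10  →  {r0:0, r1:11, r2:10, r3:9, r4:13, r5:13, r6:1, r7:9}
[4] addi  r6, r4, 7  →  {r0:0, r1:11, r2:10, r3:9, r4:13, r5:13, r6:20, r7:9}
[5] andi  r2, r4, 1  →  {r0:0, r1:11, r2:1, r3:9, r4:13, r5:13, r6:20, r7:9}
[6] ori   r3, r7, 11  →  {r0:0, r1:11, r2:1, r3:11, r4:13, r5:13, r6:20, r7:9}

9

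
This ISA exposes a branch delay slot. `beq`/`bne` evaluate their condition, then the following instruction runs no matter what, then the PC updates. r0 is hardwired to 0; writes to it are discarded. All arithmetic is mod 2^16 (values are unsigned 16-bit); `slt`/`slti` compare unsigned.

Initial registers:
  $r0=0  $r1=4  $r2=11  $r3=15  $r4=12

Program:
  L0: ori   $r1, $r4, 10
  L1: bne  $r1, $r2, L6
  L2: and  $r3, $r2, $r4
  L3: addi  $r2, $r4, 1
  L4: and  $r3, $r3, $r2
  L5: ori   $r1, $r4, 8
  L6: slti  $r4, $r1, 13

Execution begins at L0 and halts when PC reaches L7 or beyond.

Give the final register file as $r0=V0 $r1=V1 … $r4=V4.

$r0=0 $r1=14 $r2=11 $r3=8 $r4=0

  step pc=0: ori   $r1, $r4, 10  regs=(0,14,11,15,12)
  step pc=1: bne  $r1, $r2, L6  cond=T  regs=(0,14,11,15,12)
  step pc=2: and  $r3, $r2, $r4  regs=(0,14,11,8,12)
  step pc=6: slti  $r4, $r1, 13  regs=(0,14,11,8,0)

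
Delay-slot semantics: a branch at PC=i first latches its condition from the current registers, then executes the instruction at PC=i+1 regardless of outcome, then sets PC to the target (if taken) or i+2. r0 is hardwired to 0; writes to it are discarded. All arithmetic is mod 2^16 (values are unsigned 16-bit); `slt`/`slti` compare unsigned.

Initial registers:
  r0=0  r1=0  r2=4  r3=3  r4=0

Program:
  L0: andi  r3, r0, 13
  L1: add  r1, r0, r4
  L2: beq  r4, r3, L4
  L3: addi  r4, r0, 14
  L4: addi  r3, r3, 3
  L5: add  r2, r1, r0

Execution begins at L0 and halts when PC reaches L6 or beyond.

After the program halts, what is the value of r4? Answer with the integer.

[0] andi  r3, r0, 13  →  {r0:0, r1:0, r2:4, r3:0, r4:0}
[1] add  r1, r0, r4  →  {r0:0, r1:0, r2:4, r3:0, r4:0}
[2] beq  r4, r3, L4  →  {r0:0, r1:0, r2:4, r3:0, r4:0}  ⟨branch taken⟩
[3] addi  r4, r0, 14  →  {r0:0, r1:0, r2:4, r3:0, r4:14}
[4] addi  r3, r3, 3  →  {r0:0, r1:0, r2:4, r3:3, r4:14}
[5] add  r2, r1, r0  →  {r0:0, r1:0, r2:0, r3:3, r4:14}

14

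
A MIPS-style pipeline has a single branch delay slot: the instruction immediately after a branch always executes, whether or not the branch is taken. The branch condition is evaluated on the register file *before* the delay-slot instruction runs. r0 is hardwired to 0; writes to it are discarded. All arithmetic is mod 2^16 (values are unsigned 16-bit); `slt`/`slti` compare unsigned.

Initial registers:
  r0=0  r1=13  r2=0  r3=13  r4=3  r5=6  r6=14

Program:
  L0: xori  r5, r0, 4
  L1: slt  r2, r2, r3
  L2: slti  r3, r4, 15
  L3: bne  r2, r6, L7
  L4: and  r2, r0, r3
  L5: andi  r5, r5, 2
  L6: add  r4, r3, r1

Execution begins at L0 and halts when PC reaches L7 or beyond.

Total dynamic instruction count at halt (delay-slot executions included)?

[0] xori  r5, r0, 4  →  {r0:0, r1:13, r2:0, r3:13, r4:3, r5:4, r6:14}
[1] slt  r2, r2, r3  →  {r0:0, r1:13, r2:1, r3:13, r4:3, r5:4, r6:14}
[2] slti  r3, r4, 15  →  {r0:0, r1:13, r2:1, r3:1, r4:3, r5:4, r6:14}
[3] bne  r2, r6, L7  →  {r0:0, r1:13, r2:1, r3:1, r4:3, r5:4, r6:14}  ⟨branch taken⟩
[4] and  r2, r0, r3  →  {r0:0, r1:13, r2:0, r3:1, r4:3, r5:4, r6:14}

5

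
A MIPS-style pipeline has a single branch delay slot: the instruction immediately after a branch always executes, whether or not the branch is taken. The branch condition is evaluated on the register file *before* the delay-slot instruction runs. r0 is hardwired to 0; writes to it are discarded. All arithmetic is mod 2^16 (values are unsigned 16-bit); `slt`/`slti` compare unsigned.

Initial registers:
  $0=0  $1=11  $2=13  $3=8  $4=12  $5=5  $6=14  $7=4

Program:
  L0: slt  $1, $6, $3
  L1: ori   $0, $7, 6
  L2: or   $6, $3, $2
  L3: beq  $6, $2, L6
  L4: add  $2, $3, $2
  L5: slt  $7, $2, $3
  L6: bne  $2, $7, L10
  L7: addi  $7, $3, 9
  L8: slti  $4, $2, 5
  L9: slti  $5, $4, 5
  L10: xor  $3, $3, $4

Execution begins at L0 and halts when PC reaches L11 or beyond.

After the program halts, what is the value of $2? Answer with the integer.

21

  step pc=0: slt  $1, $6, $3  regs=(0,0,13,8,12,5,14,4)
  step pc=1: ori   $0, $7, 6  regs=(0,0,13,8,12,5,14,4)
  step pc=2: or   $6, $3, $2  regs=(0,0,13,8,12,5,13,4)
  step pc=3: beq  $6, $2, L6  cond=T  regs=(0,0,13,8,12,5,13,4)
  step pc=4: add  $2, $3, $2  regs=(0,0,21,8,12,5,13,4)
  step pc=6: bne  $2, $7, L10  cond=T  regs=(0,0,21,8,12,5,13,4)
  step pc=7: addi  $7, $3, 9  regs=(0,0,21,8,12,5,13,17)
  step pc=10: xor  $3, $3, $4  regs=(0,0,21,4,12,5,13,17)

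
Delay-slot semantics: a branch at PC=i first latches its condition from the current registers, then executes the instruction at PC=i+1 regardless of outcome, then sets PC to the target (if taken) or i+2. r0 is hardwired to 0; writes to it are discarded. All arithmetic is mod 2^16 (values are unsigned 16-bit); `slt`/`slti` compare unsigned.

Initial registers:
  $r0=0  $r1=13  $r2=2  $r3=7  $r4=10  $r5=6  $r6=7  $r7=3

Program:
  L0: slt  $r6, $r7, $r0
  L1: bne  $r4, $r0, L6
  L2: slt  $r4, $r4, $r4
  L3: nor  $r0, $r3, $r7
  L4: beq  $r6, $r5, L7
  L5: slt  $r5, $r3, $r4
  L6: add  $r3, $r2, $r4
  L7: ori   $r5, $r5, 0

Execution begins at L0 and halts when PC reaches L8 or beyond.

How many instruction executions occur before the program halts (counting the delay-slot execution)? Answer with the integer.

5

#0 slt  $r6, $r7, $r0 ; 0/13/2/7/10/6/0/3
#1 bne  $r4, $r0, L6 ; 0/13/2/7/10/6/0/3 ; →target
#2 slt  $r4, $r4, $r4 ; 0/13/2/7/0/6/0/3
#6 add  $r3, $r2, $r4 ; 0/13/2/2/0/6/0/3
#7 ori   $r5, $r5, 0 ; 0/13/2/2/0/6/0/3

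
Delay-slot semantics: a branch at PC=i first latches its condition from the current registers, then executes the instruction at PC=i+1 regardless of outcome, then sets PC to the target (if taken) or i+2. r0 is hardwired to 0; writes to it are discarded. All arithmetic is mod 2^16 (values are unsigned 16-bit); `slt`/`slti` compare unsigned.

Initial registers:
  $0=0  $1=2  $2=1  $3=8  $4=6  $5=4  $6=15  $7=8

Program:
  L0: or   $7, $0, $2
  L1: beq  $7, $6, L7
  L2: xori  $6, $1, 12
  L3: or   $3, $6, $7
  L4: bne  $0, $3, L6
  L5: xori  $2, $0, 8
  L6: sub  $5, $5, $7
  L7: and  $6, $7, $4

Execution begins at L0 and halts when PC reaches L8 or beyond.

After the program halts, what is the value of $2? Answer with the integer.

#0 or   $7, $0, $2 ; 0/2/1/8/6/4/15/1
#1 beq  $7, $6, L7 ; 0/2/1/8/6/4/15/1 ; →fallthru
#2 xori  $6, $1, 12 ; 0/2/1/8/6/4/14/1
#3 or   $3, $6, $7 ; 0/2/1/15/6/4/14/1
#4 bne  $0, $3, L6 ; 0/2/1/15/6/4/14/1 ; →target
#5 xori  $2, $0, 8 ; 0/2/8/15/6/4/14/1
#6 sub  $5, $5, $7 ; 0/2/8/15/6/3/14/1
#7 and  $6, $7, $4 ; 0/2/8/15/6/3/0/1

8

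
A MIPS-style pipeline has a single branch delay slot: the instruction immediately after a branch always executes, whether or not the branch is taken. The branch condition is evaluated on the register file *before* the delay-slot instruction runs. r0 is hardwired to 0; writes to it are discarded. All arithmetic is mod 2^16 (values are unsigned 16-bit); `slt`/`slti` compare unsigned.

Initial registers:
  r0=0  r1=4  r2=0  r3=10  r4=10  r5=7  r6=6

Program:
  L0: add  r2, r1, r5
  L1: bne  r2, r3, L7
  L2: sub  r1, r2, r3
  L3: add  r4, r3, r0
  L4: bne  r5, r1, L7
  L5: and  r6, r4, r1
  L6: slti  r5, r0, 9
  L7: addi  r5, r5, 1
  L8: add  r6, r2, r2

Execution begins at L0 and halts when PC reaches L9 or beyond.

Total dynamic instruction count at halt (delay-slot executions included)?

5

[0] add  r2, r1, r5  →  {r0:0, r1:4, r2:11, r3:10, r4:10, r5:7, r6:6}
[1] bne  r2, r3, L7  →  {r0:0, r1:4, r2:11, r3:10, r4:10, r5:7, r6:6}  ⟨branch taken⟩
[2] sub  r1, r2, r3  →  {r0:0, r1:1, r2:11, r3:10, r4:10, r5:7, r6:6}
[7] addi  r5, r5, 1  →  {r0:0, r1:1, r2:11, r3:10, r4:10, r5:8, r6:6}
[8] add  r6, r2, r2  →  {r0:0, r1:1, r2:11, r3:10, r4:10, r5:8, r6:22}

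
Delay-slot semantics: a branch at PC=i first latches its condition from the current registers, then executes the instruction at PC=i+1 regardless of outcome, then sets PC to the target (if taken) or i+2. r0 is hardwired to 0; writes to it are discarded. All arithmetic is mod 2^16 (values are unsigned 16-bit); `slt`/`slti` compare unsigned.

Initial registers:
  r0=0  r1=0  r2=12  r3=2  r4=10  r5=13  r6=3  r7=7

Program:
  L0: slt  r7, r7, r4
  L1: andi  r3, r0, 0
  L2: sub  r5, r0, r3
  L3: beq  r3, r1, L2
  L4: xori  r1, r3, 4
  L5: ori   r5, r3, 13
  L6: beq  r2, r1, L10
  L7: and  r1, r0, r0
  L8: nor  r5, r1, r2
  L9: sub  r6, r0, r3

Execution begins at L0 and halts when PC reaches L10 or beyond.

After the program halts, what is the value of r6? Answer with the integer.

[0] slt  r7, r7, r4  →  {r0:0, r1:0, r2:12, r3:2, r4:10, r5:13, r6:3, r7:1}
[1] andi  r3, r0, 0  →  {r0:0, r1:0, r2:12, r3:0, r4:10, r5:13, r6:3, r7:1}
[2] sub  r5, r0, r3  →  {r0:0, r1:0, r2:12, r3:0, r4:10, r5:0, r6:3, r7:1}
[3] beq  r3, r1, L2  →  {r0:0, r1:0, r2:12, r3:0, r4:10, r5:0, r6:3, r7:1}  ⟨branch taken⟩
[4] xori  r1, r3, 4  →  {r0:0, r1:4, r2:12, r3:0, r4:10, r5:0, r6:3, r7:1}
[2] sub  r5, r0, r3  →  {r0:0, r1:4, r2:12, r3:0, r4:10, r5:0, r6:3, r7:1}
[3] beq  r3, r1, L2  →  {r0:0, r1:4, r2:12, r3:0, r4:10, r5:0, r6:3, r7:1}  ⟨branch fallthrough⟩
[4] xori  r1, r3, 4  →  {r0:0, r1:4, r2:12, r3:0, r4:10, r5:0, r6:3, r7:1}
[5] ori   r5, r3, 13  →  {r0:0, r1:4, r2:12, r3:0, r4:10, r5:13, r6:3, r7:1}
[6] beq  r2, r1, L10  →  {r0:0, r1:4, r2:12, r3:0, r4:10, r5:13, r6:3, r7:1}  ⟨branch fallthrough⟩
[7] and  r1, r0, r0  →  {r0:0, r1:0, r2:12, r3:0, r4:10, r5:13, r6:3, r7:1}
[8] nor  r5, r1, r2  →  {r0:0, r1:0, r2:12, r3:0, r4:10, r5:65523, r6:3, r7:1}
[9] sub  r6, r0, r3  →  {r0:0, r1:0, r2:12, r3:0, r4:10, r5:65523, r6:0, r7:1}

0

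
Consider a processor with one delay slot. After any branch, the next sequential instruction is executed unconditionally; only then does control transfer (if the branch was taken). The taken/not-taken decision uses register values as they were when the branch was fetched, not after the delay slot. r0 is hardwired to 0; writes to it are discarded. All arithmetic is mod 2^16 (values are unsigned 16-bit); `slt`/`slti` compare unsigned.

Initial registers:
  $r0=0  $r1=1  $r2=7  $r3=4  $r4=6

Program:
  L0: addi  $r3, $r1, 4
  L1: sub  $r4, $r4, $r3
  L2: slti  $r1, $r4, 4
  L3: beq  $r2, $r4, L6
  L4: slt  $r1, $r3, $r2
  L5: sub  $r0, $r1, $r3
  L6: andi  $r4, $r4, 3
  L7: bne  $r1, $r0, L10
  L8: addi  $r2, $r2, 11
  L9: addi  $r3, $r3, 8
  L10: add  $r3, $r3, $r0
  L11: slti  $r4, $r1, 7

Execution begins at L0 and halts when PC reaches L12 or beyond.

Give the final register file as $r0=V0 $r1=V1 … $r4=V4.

$r0=0 $r1=1 $r2=18 $r3=5 $r4=1

PC=0  addi  $r3, $r1, 4      | $r0=0 $r1=1 $r2=7 $r3=5 $r4=6
PC=1  sub  $r4, $r4, $r3     | $r0=0 $r1=1 $r2=7 $r3=5 $r4=1
PC=2  slti  $r1, $r4, 4      | $r0=0 $r1=1 $r2=7 $r3=5 $r4=1
PC=3  beq  $r2, $r4, L6      | $r0=0 $r1=1 $r2=7 $r3=5 $r4=1  [not taken]
PC=4  slt  $r1, $r3, $r2     | $r0=0 $r1=1 $r2=7 $r3=5 $r4=1
PC=5  sub  $r0, $r1, $r3     | $r0=0 $r1=1 $r2=7 $r3=5 $r4=1
PC=6  andi  $r4, $r4, 3      | $r0=0 $r1=1 $r2=7 $r3=5 $r4=1
PC=7  bne  $r1, $r0, L10     | $r0=0 $r1=1 $r2=7 $r3=5 $r4=1  [TAKEN]
PC=8  addi  $r2, $r2, 11     | $r0=0 $r1=1 $r2=18 $r3=5 $r4=1
PC=10 add  $r3, $r3, $r0     | $r0=0 $r1=1 $r2=18 $r3=5 $r4=1
PC=11 slti  $r4, $r1, 7      | $r0=0 $r1=1 $r2=18 $r3=5 $r4=1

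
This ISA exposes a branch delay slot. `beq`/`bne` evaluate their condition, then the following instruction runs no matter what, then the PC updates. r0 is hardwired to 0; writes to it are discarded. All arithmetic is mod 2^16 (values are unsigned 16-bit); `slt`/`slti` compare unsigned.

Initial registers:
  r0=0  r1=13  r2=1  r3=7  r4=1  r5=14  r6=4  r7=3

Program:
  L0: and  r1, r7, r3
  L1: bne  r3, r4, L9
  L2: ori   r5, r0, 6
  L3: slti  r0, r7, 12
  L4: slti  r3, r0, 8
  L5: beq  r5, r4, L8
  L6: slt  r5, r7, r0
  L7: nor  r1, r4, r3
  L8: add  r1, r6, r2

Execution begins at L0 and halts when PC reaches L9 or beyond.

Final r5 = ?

  step pc=0: and  r1, r7, r3  regs=(0,3,1,7,1,14,4,3)
  step pc=1: bne  r3, r4, L9  cond=T  regs=(0,3,1,7,1,14,4,3)
  step pc=2: ori   r5, r0, 6  regs=(0,3,1,7,1,6,4,3)

6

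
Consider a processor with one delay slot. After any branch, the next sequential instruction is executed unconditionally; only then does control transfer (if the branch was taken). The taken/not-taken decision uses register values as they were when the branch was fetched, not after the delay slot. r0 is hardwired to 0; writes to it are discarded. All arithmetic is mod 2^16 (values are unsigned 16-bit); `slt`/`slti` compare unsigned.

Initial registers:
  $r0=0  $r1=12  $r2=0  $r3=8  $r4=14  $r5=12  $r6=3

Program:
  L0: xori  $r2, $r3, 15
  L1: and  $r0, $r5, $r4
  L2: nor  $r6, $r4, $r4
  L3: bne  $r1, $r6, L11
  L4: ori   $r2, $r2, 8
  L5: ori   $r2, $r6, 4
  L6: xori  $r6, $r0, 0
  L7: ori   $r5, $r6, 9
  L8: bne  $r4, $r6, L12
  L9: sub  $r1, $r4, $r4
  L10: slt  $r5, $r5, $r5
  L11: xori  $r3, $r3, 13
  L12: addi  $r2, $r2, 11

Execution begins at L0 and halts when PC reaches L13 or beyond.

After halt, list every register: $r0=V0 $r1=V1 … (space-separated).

$r0=0 $r1=12 $r2=26 $r3=5 $r4=14 $r5=12 $r6=65521

[0] xori  $r2, $r3, 15  →  {$r0:0, $r1:12, $r2:7, $r3:8, $r4:14, $r5:12, $r6:3}
[1] and  $r0, $r5, $r4  →  {$r0:0, $r1:12, $r2:7, $r3:8, $r4:14, $r5:12, $r6:3}
[2] nor  $r6, $r4, $r4  →  {$r0:0, $r1:12, $r2:7, $r3:8, $r4:14, $r5:12, $r6:65521}
[3] bne  $r1, $r6, L11  →  {$r0:0, $r1:12, $r2:7, $r3:8, $r4:14, $r5:12, $r6:65521}  ⟨branch taken⟩
[4] ori   $r2, $r2, 8  →  {$r0:0, $r1:12, $r2:15, $r3:8, $r4:14, $r5:12, $r6:65521}
[11] xori  $r3, $r3, 13  →  {$r0:0, $r1:12, $r2:15, $r3:5, $r4:14, $r5:12, $r6:65521}
[12] addi  $r2, $r2, 11  →  {$r0:0, $r1:12, $r2:26, $r3:5, $r4:14, $r5:12, $r6:65521}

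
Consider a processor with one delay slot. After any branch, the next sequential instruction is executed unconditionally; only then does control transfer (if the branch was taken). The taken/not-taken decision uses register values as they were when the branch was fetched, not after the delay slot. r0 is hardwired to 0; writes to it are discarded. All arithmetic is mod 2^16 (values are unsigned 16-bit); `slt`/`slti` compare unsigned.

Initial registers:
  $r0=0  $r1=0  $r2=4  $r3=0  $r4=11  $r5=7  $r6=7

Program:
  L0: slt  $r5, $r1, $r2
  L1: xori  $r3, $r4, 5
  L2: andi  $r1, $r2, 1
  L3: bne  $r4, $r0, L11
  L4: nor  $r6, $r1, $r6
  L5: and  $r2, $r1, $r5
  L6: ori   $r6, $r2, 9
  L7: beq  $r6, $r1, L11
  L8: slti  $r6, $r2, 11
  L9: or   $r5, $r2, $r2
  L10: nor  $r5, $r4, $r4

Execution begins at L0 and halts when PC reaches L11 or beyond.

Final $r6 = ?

[0] slt  $r5, $r1, $r2  →  {$r0:0, $r1:0, $r2:4, $r3:0, $r4:11, $r5:1, $r6:7}
[1] xori  $r3, $r4, 5  →  {$r0:0, $r1:0, $r2:4, $r3:14, $r4:11, $r5:1, $r6:7}
[2] andi  $r1, $r2, 1  →  {$r0:0, $r1:0, $r2:4, $r3:14, $r4:11, $r5:1, $r6:7}
[3] bne  $r4, $r0, L11  →  {$r0:0, $r1:0, $r2:4, $r3:14, $r4:11, $r5:1, $r6:7}  ⟨branch taken⟩
[4] nor  $r6, $r1, $r6  →  {$r0:0, $r1:0, $r2:4, $r3:14, $r4:11, $r5:1, $r6:65528}

65528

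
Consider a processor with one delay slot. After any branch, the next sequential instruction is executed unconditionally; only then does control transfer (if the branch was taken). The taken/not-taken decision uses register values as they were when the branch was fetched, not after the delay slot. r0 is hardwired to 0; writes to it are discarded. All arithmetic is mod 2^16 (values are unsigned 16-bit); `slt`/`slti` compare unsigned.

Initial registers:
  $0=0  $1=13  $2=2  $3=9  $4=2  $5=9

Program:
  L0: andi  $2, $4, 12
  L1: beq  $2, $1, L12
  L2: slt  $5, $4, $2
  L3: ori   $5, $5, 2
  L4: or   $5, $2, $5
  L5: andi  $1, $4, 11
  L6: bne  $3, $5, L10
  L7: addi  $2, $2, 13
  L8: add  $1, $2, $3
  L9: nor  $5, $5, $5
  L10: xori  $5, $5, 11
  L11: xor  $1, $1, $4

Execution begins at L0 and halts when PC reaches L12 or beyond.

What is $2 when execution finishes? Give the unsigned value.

[0] andi  $2, $4, 12  →  {$0:0, $1:13, $2:0, $3:9, $4:2, $5:9}
[1] beq  $2, $1, L12  →  {$0:0, $1:13, $2:0, $3:9, $4:2, $5:9}  ⟨branch fallthrough⟩
[2] slt  $5, $4, $2  →  {$0:0, $1:13, $2:0, $3:9, $4:2, $5:0}
[3] ori   $5, $5, 2  →  {$0:0, $1:13, $2:0, $3:9, $4:2, $5:2}
[4] or   $5, $2, $5  →  {$0:0, $1:13, $2:0, $3:9, $4:2, $5:2}
[5] andi  $1, $4, 11  →  {$0:0, $1:2, $2:0, $3:9, $4:2, $5:2}
[6] bne  $3, $5, L10  →  {$0:0, $1:2, $2:0, $3:9, $4:2, $5:2}  ⟨branch taken⟩
[7] addi  $2, $2, 13  →  {$0:0, $1:2, $2:13, $3:9, $4:2, $5:2}
[10] xori  $5, $5, 11  →  {$0:0, $1:2, $2:13, $3:9, $4:2, $5:9}
[11] xor  $1, $1, $4  →  {$0:0, $1:0, $2:13, $3:9, $4:2, $5:9}

13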